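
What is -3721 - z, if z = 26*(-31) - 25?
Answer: -2890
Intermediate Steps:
z = -831 (z = -806 - 25 = -831)
-3721 - z = -3721 - 1*(-831) = -3721 + 831 = -2890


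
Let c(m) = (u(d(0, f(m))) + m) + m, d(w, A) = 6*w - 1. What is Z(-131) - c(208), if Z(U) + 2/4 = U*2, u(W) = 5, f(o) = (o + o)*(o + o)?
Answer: -1367/2 ≈ -683.50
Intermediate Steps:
f(o) = 4*o² (f(o) = (2*o)*(2*o) = 4*o²)
d(w, A) = -1 + 6*w
Z(U) = -½ + 2*U (Z(U) = -½ + U*2 = -½ + 2*U)
c(m) = 5 + 2*m (c(m) = (5 + m) + m = 5 + 2*m)
Z(-131) - c(208) = (-½ + 2*(-131)) - (5 + 2*208) = (-½ - 262) - (5 + 416) = -525/2 - 1*421 = -525/2 - 421 = -1367/2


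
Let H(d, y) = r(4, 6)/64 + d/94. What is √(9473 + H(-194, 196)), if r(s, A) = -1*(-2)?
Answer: √1338967490/376 ≈ 97.319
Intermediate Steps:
r(s, A) = 2
H(d, y) = 1/32 + d/94 (H(d, y) = 2/64 + d/94 = 2*(1/64) + d*(1/94) = 1/32 + d/94)
√(9473 + H(-194, 196)) = √(9473 + (1/32 + (1/94)*(-194))) = √(9473 + (1/32 - 97/47)) = √(9473 - 3057/1504) = √(14244335/1504) = √1338967490/376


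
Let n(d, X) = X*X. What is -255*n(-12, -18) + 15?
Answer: -82605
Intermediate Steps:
n(d, X) = X²
-255*n(-12, -18) + 15 = -255*(-18)² + 15 = -255*324 + 15 = -82620 + 15 = -82605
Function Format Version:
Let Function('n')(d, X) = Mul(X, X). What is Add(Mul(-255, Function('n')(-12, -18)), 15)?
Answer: -82605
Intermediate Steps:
Function('n')(d, X) = Pow(X, 2)
Add(Mul(-255, Function('n')(-12, -18)), 15) = Add(Mul(-255, Pow(-18, 2)), 15) = Add(Mul(-255, 324), 15) = Add(-82620, 15) = -82605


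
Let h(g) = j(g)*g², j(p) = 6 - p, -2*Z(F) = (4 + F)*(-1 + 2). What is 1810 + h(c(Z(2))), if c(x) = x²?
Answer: 1567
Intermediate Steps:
Z(F) = -2 - F/2 (Z(F) = -(4 + F)*(-1 + 2)/2 = -(4 + F)/2 = -2 - F/2)
h(g) = g²*(6 - g) (h(g) = (6 - g)*g² = g²*(6 - g))
1810 + h(c(Z(2))) = 1810 + ((-2 - ½*2)²)²*(6 - (-2 - ½*2)²) = 1810 + ((-2 - 1)²)²*(6 - (-2 - 1)²) = 1810 + ((-3)²)²*(6 - 1*(-3)²) = 1810 + 9²*(6 - 1*9) = 1810 + 81*(6 - 9) = 1810 + 81*(-3) = 1810 - 243 = 1567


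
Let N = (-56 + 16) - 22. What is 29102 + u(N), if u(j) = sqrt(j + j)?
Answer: 29102 + 2*I*sqrt(31) ≈ 29102.0 + 11.136*I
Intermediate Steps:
N = -62 (N = -40 - 22 = -62)
u(j) = sqrt(2)*sqrt(j) (u(j) = sqrt(2*j) = sqrt(2)*sqrt(j))
29102 + u(N) = 29102 + sqrt(2)*sqrt(-62) = 29102 + sqrt(2)*(I*sqrt(62)) = 29102 + 2*I*sqrt(31)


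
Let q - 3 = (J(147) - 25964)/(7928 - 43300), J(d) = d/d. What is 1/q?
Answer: 35372/132079 ≈ 0.26781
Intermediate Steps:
J(d) = 1
q = 132079/35372 (q = 3 + (1 - 25964)/(7928 - 43300) = 3 - 25963/(-35372) = 3 - 25963*(-1/35372) = 3 + 25963/35372 = 132079/35372 ≈ 3.7340)
1/q = 1/(132079/35372) = 35372/132079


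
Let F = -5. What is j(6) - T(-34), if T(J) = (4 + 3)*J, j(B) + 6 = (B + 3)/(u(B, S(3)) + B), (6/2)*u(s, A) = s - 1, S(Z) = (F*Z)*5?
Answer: 5363/23 ≈ 233.17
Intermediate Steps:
S(Z) = -25*Z (S(Z) = -5*Z*5 = -25*Z)
u(s, A) = -⅓ + s/3 (u(s, A) = (s - 1)/3 = (-1 + s)/3 = -⅓ + s/3)
j(B) = -6 + (3 + B)/(-⅓ + 4*B/3) (j(B) = -6 + (B + 3)/((-⅓ + B/3) + B) = -6 + (3 + B)/(-⅓ + 4*B/3))
T(J) = 7*J
j(6) - T(-34) = 3*(5 - 7*6)/(-1 + 4*6) - 7*(-34) = 3*(5 - 42)/(-1 + 24) - 1*(-238) = 3*(-37)/23 + 238 = 3*(1/23)*(-37) + 238 = -111/23 + 238 = 5363/23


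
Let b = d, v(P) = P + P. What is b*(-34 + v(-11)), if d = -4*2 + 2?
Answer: 336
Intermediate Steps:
v(P) = 2*P
d = -6 (d = -8 + 2 = -6)
b = -6
b*(-34 + v(-11)) = -6*(-34 + 2*(-11)) = -6*(-34 - 22) = -6*(-56) = 336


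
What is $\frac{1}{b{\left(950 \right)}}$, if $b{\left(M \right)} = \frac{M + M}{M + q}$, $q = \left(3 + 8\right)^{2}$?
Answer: $\frac{1071}{1900} \approx 0.56368$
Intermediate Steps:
$q = 121$ ($q = 11^{2} = 121$)
$b{\left(M \right)} = \frac{2 M}{121 + M}$ ($b{\left(M \right)} = \frac{M + M}{M + 121} = \frac{2 M}{121 + M}$)
$\frac{1}{b{\left(950 \right)}} = \frac{1}{2 \cdot 950 \frac{1}{121 + 950}} = \frac{1}{2 \cdot 950 \cdot \frac{1}{1071}} = \frac{1}{\frac{1900}{1071}} = \frac{1071}{1900}$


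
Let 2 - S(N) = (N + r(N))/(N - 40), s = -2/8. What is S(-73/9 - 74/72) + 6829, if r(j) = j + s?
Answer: 416668/61 ≈ 6830.6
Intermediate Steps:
s = -¼ (s = -2*⅛ = -¼ ≈ -0.25000)
r(j) = -¼ + j (r(j) = j - ¼ = -¼ + j)
S(N) = 2 - (-¼ + 2*N)/(-40 + N) (S(N) = 2 - (N + (-¼ + N))/(N - 40) = 2 - (-¼ + 2*N)/(-40 + N))
S(-73/9 - 74/72) + 6829 = -319/(-160 + 4*(-73/9 - 74/72)) + 6829 = -319/(-160 + 4*(-73*⅑ - 74*1/72)) + 6829 = -319/(-160 + 4*(-73/9 - 37/36)) + 6829 = -319/(-160 + 4*(-329/36)) + 6829 = -319/(-160 - 329/9) + 6829 = -319/(-1769/9) + 6829 = -319*(-9/1769) + 6829 = 99/61 + 6829 = 416668/61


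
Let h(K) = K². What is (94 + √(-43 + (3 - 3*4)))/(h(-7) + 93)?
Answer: 47/71 + I*√13/71 ≈ 0.66197 + 0.050782*I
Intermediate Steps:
(94 + √(-43 + (3 - 3*4)))/(h(-7) + 93) = (94 + √(-43 + (3 - 3*4)))/((-7)² + 93) = (94 + √(-43 + (3 - 1*12)))/(49 + 93) = (94 + √(-43 + (3 - 12)))/142 = (94 + √(-43 - 9))/142 = (94 + √(-52))/142 = (94 + 2*I*√13)/142 = 47/71 + I*√13/71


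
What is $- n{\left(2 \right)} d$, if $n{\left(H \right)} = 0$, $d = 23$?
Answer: $0$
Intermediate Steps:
$- n{\left(2 \right)} d = \left(-1\right) 0 \cdot 23 = 0 \cdot 23 = 0$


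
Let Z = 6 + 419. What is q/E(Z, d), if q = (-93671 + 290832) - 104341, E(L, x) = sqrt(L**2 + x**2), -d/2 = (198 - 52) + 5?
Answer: 92820*sqrt(271829)/271829 ≈ 178.03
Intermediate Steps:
d = -302 (d = -2*((198 - 52) + 5) = -2*(146 + 5) = -2*151 = -302)
Z = 425
q = 92820 (q = 197161 - 104341 = 92820)
q/E(Z, d) = 92820/(sqrt(425**2 + (-302)**2)) = 92820/(sqrt(180625 + 91204)) = 92820/(sqrt(271829)) = 92820*(sqrt(271829)/271829) = 92820*sqrt(271829)/271829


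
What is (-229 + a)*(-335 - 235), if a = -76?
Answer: 173850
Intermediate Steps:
(-229 + a)*(-335 - 235) = (-229 - 76)*(-335 - 235) = -305*(-570) = 173850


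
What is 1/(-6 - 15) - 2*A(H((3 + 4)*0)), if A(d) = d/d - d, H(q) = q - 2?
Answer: -127/21 ≈ -6.0476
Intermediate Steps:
H(q) = -2 + q
A(d) = 1 - d
1/(-6 - 15) - 2*A(H((3 + 4)*0)) = 1/(-6 - 15) - 2*(1 - (-2 + (3 + 4)*0)) = 1/(-21) - 2*(1 - (-2 + 7*0)) = -1/21 - 2*(1 - (-2 + 0)) = -1/21 - 2*(1 - 1*(-2)) = -1/21 - 2*(1 + 2) = -1/21 - 2*3 = -1/21 - 6 = -127/21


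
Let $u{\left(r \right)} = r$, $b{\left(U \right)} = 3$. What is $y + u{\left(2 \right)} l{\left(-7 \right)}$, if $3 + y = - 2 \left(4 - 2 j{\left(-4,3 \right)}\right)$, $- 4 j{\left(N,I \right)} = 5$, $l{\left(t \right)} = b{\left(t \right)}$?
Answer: $-10$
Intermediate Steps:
$l{\left(t \right)} = 3$
$j{\left(N,I \right)} = - \frac{5}{4}$ ($j{\left(N,I \right)} = \left(- \frac{1}{4}\right) 5 = - \frac{5}{4}$)
$y = -16$ ($y = -3 - 2 \left(4 - - \frac{5}{2}\right) = -3 - 2 \left(4 + \frac{5}{2}\right) = -3 - 13 = -16$)
$y + u{\left(2 \right)} l{\left(-7 \right)} = -16 + 2 \cdot 3 = -16 + 6 = -10$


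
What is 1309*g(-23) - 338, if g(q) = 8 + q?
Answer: -19973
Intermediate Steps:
1309*g(-23) - 338 = 1309*(8 - 23) - 338 = 1309*(-15) - 338 = -19635 - 338 = -19973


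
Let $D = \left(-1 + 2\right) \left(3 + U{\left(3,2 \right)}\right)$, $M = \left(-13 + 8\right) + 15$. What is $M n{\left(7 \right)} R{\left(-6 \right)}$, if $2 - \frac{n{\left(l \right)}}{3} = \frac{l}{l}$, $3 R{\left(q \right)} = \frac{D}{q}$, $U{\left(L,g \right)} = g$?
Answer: $- \frac{25}{3} \approx -8.3333$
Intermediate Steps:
$M = 10$ ($M = -5 + 15 = 10$)
$D = 5$ ($D = \left(-1 + 2\right) \left(3 + 2\right) = 1 \cdot 5 = 5$)
$R{\left(q \right)} = \frac{5}{3 q}$ ($R{\left(q \right)} = \frac{5 \frac{1}{q}}{3} = \frac{5}{3 q}$)
$n{\left(l \right)} = 3$ ($n{\left(l \right)} = 6 - 3 \frac{l}{l} = 6 - 3 = 3$)
$M n{\left(7 \right)} R{\left(-6 \right)} = 10 \cdot 3 \frac{5}{3 \left(-6\right)} = 30 \cdot \frac{5}{3} \left(- \frac{1}{6}\right) = 30 \left(- \frac{5}{18}\right) = - \frac{25}{3}$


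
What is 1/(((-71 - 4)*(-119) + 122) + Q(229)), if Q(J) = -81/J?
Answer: 229/2071682 ≈ 0.00011054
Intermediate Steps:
1/(((-71 - 4)*(-119) + 122) + Q(229)) = 1/(((-71 - 4)*(-119) + 122) - 81/229) = 1/((-75*(-119) + 122) - 81*1/229) = 1/((8925 + 122) - 81/229) = 1/(9047 - 81/229) = 1/(2071682/229) = 229/2071682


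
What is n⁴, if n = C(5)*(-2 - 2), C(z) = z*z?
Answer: 100000000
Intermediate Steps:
C(z) = z²
n = -100 (n = 5²*(-2 - 2) = 25*(-4) = -100)
n⁴ = (-100)⁴ = 100000000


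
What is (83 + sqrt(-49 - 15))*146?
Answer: 12118 + 1168*I ≈ 12118.0 + 1168.0*I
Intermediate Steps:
(83 + sqrt(-49 - 15))*146 = (83 + sqrt(-64))*146 = (83 + 8*I)*146 = 12118 + 1168*I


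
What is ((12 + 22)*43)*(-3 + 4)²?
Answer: 1462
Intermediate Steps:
((12 + 22)*43)*(-3 + 4)² = (34*43)*1² = 1462*1 = 1462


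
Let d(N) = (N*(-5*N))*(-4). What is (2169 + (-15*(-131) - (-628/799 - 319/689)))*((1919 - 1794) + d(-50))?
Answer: 114109564855875/550511 ≈ 2.0728e+8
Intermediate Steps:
d(N) = 20*N**2 (d(N) = -5*N**2*(-4) = 20*N**2)
(2169 + (-15*(-131) - (-628/799 - 319/689)))*((1919 - 1794) + d(-50)) = (2169 + (-15*(-131) - (-628/799 - 319/689)))*((1919 - 1794) + 20*(-50)**2) = (2169 + (1965 - (-628*1/799 - 319*1/689)))*(125 + 20*2500) = (2169 + (1965 - (-628/799 - 319/689)))*(125 + 50000) = (2169 + (1965 - 1*(-687573/550511)))*50125 = (2169 + (1965 + 687573/550511))*50125 = (2169 + 1082441688/550511)*50125 = (2276500047/550511)*50125 = 114109564855875/550511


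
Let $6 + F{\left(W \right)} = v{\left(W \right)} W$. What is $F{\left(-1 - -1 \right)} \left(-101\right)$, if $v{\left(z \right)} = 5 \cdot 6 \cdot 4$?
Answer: $606$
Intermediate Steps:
$v{\left(z \right)} = 120$ ($v{\left(z \right)} = 30 \cdot 4 = 120$)
$F{\left(W \right)} = -6 + 120 W$
$F{\left(-1 - -1 \right)} \left(-101\right) = \left(-6 + 120 \left(-1 - -1\right)\right) \left(-101\right) = \left(-6 + 120 \left(-1 + 1\right)\right) \left(-101\right) = \left(-6 + 120 \cdot 0\right) \left(-101\right) = \left(-6 + 0\right) \left(-101\right) = \left(-6\right) \left(-101\right) = 606$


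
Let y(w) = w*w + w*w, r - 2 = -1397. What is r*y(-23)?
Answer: -1475910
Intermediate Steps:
r = -1395 (r = 2 - 1397 = -1395)
y(w) = 2*w**2 (y(w) = w**2 + w**2 = 2*w**2)
r*y(-23) = -2790*(-23)**2 = -2790*529 = -1395*1058 = -1475910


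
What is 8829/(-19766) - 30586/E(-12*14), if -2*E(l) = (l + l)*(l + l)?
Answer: 26545871/278937792 ≈ 0.095168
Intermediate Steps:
E(l) = -2*l² (E(l) = -(l + l)*(l + l)/2 = -2*l*2*l/2 = -2*l²)
8829/(-19766) - 30586/E(-12*14) = 8829/(-19766) - 30586/((-2*(-12*14)²)) = 8829*(-1/19766) - 30586/((-2*(-168)²)) = -8829/19766 - 30586/((-2*28224)) = -8829/19766 - 30586/(-56448) = -8829/19766 - 30586*(-1/56448) = -8829/19766 + 15293/28224 = 26545871/278937792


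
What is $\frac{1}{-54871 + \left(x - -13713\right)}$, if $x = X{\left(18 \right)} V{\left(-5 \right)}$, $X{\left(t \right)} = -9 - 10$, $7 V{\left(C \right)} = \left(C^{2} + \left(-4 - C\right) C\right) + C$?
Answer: $- \frac{7}{288391} \approx -2.4273 \cdot 10^{-5}$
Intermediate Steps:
$V{\left(C \right)} = \frac{C}{7} + \frac{C^{2}}{7} + \frac{C \left(-4 - C\right)}{7}$ ($V{\left(C \right)} = \frac{\left(C^{2} + \left(-4 - C\right) C\right) + C}{7} = \frac{\left(C^{2} + C \left(-4 - C\right)\right) + C}{7} = \frac{C + C^{2} + C \left(-4 - C\right)}{7} = \frac{C}{7} + \frac{C^{2}}{7} + \frac{C \left(-4 - C\right)}{7}$)
$X{\left(t \right)} = -19$ ($X{\left(t \right)} = -9 - 10 = -19$)
$x = - \frac{285}{7}$ ($x = - 19 \left(\left(- \frac{3}{7}\right) \left(-5\right)\right) = \left(-19\right) \frac{15}{7} = - \frac{285}{7} \approx -40.714$)
$\frac{1}{-54871 + \left(x - -13713\right)} = \frac{1}{-54871 - - \frac{95706}{7}} = \frac{1}{-54871 + \left(- \frac{285}{7} + 13713\right)} = \frac{1}{-54871 + \frac{95706}{7}} = \frac{1}{- \frac{288391}{7}} = - \frac{7}{288391}$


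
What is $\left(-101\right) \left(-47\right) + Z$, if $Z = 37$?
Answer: $4784$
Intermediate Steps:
$\left(-101\right) \left(-47\right) + Z = \left(-101\right) \left(-47\right) + 37 = 4747 + 37 = 4784$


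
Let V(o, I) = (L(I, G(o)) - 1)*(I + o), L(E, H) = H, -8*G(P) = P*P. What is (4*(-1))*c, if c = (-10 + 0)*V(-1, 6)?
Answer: -225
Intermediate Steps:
G(P) = -P**2/8 (G(P) = -P*P/8 = -P**2/8)
V(o, I) = (-1 - o**2/8)*(I + o) (V(o, I) = (-o**2/8 - 1)*(I + o) = (-1 - o**2/8)*(I + o))
c = 225/4 (c = (-10 + 0)*(-1*6 - 1*(-1) - 1/8*(-1)**3 - 1/8*6*(-1)**2) = -10*(-6 + 1 - 1/8*(-1) - 1/8*6*1) = -10*(-6 + 1 + 1/8 - 3/4) = -10*(-45/8) = 225/4 ≈ 56.250)
(4*(-1))*c = (4*(-1))*(225/4) = -4*225/4 = -225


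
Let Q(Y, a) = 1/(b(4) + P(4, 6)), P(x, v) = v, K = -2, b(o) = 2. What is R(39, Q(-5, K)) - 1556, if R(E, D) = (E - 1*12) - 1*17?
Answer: -1546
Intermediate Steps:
Q(Y, a) = 1/8 (Q(Y, a) = 1/(2 + 6) = 1/8)
R(E, D) = -29 + E (R(E, D) = (E - 12) - 17 = (-12 + E) - 17 = -29 + E)
R(39, Q(-5, K)) - 1556 = (-29 + 39) - 1556 = 10 - 1556 = -1546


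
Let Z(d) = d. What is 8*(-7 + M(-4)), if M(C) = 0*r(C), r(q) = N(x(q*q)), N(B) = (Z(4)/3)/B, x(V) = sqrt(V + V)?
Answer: -56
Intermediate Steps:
x(V) = sqrt(2)*sqrt(V) (x(V) = sqrt(2*V) = sqrt(2)*sqrt(V))
N(B) = 4/(3*B) (N(B) = (4/3)/B = (4*(1/3))/B = 4/(3*B))
r(q) = 2*sqrt(2)/(3*sqrt(q**2)) (r(q) = 4/(3*((sqrt(2)*sqrt(q*q)))) = 4/(3*((sqrt(2)*sqrt(q**2)))) = 4*(sqrt(2)/(2*sqrt(q**2)))/3 = 2*sqrt(2)/(3*sqrt(q**2)))
M(C) = 0 (M(C) = 0*(2*sqrt(2)/(3*sqrt(C**2))) = 0)
8*(-7 + M(-4)) = 8*(-7 + 0) = 8*(-7) = -56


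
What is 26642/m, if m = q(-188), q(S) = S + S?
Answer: -13321/188 ≈ -70.856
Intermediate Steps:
q(S) = 2*S
m = -376 (m = 2*(-188) = -376)
26642/m = 26642/(-376) = 26642*(-1/376) = -13321/188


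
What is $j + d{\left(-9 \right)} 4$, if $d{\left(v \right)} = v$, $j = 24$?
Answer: $-12$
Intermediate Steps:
$j + d{\left(-9 \right)} 4 = 24 - 36 = -12$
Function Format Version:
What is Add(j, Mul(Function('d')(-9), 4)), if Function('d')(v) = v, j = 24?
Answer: -12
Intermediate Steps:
Add(j, Mul(Function('d')(-9), 4)) = Add(24, Mul(-9, 4)) = Add(24, -36) = -12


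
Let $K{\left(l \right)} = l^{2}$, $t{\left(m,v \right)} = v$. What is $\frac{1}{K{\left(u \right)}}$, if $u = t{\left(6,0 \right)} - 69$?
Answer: $\frac{1}{4761} \approx 0.00021004$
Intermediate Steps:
$u = -69$ ($u = 0 - 69 = -69$)
$\frac{1}{K{\left(u \right)}} = \frac{1}{\left(-69\right)^{2}} = \frac{1}{4761}$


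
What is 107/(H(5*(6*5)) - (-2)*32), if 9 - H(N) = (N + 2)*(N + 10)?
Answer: -107/24247 ≈ -0.0044129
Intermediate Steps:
H(N) = 9 - (2 + N)*(10 + N) (H(N) = 9 - (N + 2)*(N + 10) = 9 - (2 + N)*(10 + N))
107/(H(5*(6*5)) - (-2)*32) = 107/((-11 - (5*(6*5))² - 60*6*5) - (-2)*32) = 107/((-11 - (5*30)² - 60*30) - 1*(-64)) = 107/((-11 - 1*150² - 12*150) + 64) = 107/((-11 - 1*22500 - 1800) + 64) = 107/((-11 - 22500 - 1800) + 64) = 107/(-24311 + 64) = 107/(-24247) = 107*(-1/24247) = -107/24247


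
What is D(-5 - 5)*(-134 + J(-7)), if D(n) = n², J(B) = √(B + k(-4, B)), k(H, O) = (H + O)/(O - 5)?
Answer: -13400 + 50*I*√219/3 ≈ -13400.0 + 246.64*I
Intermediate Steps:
k(H, O) = (H + O)/(-5 + O)
J(B) = √(B + (-4 + B)/(-5 + B))
D(-5 - 5)*(-134 + J(-7)) = (-5 - 5)²*(-134 + √((-4 - 7 - 7*(-5 - 7))/(-5 - 7))) = (-10)²*(-134 + √((-4 - 7 - 7*(-12))/(-12))) = 100*(-134 + √(-(-4 - 7 + 84)/12)) = 100*(-134 + √(-1/12*73)) = 100*(-134 + √(-73/12)) = 100*(-134 + I*√219/6) = -13400 + 50*I*√219/3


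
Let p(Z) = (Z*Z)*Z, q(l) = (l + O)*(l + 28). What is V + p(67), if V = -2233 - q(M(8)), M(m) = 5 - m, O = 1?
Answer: 298580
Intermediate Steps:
q(l) = (1 + l)*(28 + l) (q(l) = (l + 1)*(l + 28) = (1 + l)*(28 + l))
p(Z) = Z³ (p(Z) = Z²*Z = Z³)
V = -2183 (V = -2233 - (28 + (5 - 1*8)² + 29*(5 - 1*8)) = -2233 - (28 + (5 - 8)² + 29*(5 - 8)) = -2233 - (28 + (-3)² + 29*(-3)) = -2233 - (28 + 9 - 87) = -2233 - 1*(-50) = -2233 + 50 = -2183)
V + p(67) = -2183 + 67³ = -2183 + 300763 = 298580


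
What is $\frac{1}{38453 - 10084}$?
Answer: $\frac{1}{28369} \approx 3.525 \cdot 10^{-5}$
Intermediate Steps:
$\frac{1}{38453 - 10084} = \frac{1}{28369}$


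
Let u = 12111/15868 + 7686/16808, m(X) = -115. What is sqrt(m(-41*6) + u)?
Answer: I*sqrt(7903882293247369)/8334667 ≈ 10.667*I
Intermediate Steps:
u = 10172598/8334667 (u = 12111*(1/15868) + 7686*(1/16808) = 12111/15868 + 3843/8404 = 10172598/8334667 ≈ 1.2205)
sqrt(m(-41*6) + u) = sqrt(-115 + 10172598/8334667) = sqrt(-948314107/8334667) = I*sqrt(7903882293247369)/8334667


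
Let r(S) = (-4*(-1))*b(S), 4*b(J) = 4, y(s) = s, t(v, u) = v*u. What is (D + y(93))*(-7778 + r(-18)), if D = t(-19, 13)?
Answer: 1197196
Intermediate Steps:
t(v, u) = u*v
D = -247 (D = 13*(-19) = -247)
b(J) = 1 (b(J) = (1/4)*4 = 1)
r(S) = 4 (r(S) = -4*(-1)*1 = 4*1 = 4)
(D + y(93))*(-7778 + r(-18)) = (-247 + 93)*(-7778 + 4) = -154*(-7774) = 1197196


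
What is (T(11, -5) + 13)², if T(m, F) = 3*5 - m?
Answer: 289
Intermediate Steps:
T(m, F) = 15 - m
(T(11, -5) + 13)² = ((15 - 1*11) + 13)² = ((15 - 11) + 13)² = (4 + 13)² = 17² = 289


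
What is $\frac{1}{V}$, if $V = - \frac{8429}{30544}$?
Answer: $- \frac{30544}{8429} \approx -3.6237$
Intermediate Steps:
$V = - \frac{8429}{30544}$ ($V = \left(-8429\right) \frac{1}{30544} = - \frac{8429}{30544} \approx -0.27596$)
$\frac{1}{V} = \frac{1}{- \frac{8429}{30544}} = - \frac{30544}{8429}$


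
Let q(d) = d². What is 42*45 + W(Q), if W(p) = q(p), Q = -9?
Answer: 1971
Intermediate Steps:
W(p) = p²
42*45 + W(Q) = 42*45 + (-9)² = 1890 + 81 = 1971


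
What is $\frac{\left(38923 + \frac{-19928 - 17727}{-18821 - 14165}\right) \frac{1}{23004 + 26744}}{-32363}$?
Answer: $- \frac{1283951733}{53107279368664} \approx -2.4177 \cdot 10^{-5}$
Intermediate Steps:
$\frac{\left(38923 + \frac{-19928 - 17727}{-18821 - 14165}\right) \frac{1}{23004 + 26744}}{-32363} = \frac{38923 - \frac{37655}{-32986}}{49748} \left(- \frac{1}{32363}\right) = \left(38923 - - \frac{37655}{32986}\right) \frac{1}{49748} \left(- \frac{1}{32363}\right) = \left(38923 + \frac{37655}{32986}\right) \frac{1}{49748} \left(- \frac{1}{32363}\right) = \frac{1283951733}{32986} \cdot \frac{1}{49748} \left(- \frac{1}{32363}\right) = \frac{1283951733}{1640987528} \left(- \frac{1}{32363}\right) = - \frac{1283951733}{53107279368664}$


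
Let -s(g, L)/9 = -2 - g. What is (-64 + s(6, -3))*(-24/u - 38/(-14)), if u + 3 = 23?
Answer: 424/35 ≈ 12.114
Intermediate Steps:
u = 20 (u = -3 + 23 = 20)
s(g, L) = 18 + 9*g (s(g, L) = -9*(-2 - g) = 18 + 9*g)
(-64 + s(6, -3))*(-24/u - 38/(-14)) = (-64 + (18 + 9*6))*(-24/20 - 38/(-14)) = (-64 + (18 + 54))*(-24*1/20 - 38*(-1/14)) = (-64 + 72)*(-6/5 + 19/7) = 8*(53/35) = 424/35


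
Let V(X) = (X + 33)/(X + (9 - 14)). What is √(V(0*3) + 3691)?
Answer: √92110/5 ≈ 60.699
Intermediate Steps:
V(X) = (33 + X)/(-5 + X) (V(X) = (33 + X)/(X - 5) = (33 + X)/(-5 + X))
√(V(0*3) + 3691) = √((33 + 0*3)/(-5 + 0*3) + 3691) = √((33 + 0)/(-5 + 0) + 3691) = √(33/(-5) + 3691) = √(-⅕*33 + 3691) = √(-33/5 + 3691) = √(18422/5) = √92110/5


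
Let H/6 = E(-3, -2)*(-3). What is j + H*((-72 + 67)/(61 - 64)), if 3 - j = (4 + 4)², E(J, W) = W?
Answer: -1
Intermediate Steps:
H = 36 (H = 6*(-2*(-3)) = 6*6 = 36)
j = -61 (j = 3 - (4 + 4)² = 3 - 1*8² = 3 - 1*64 = 3 - 64 = -61)
j + H*((-72 + 67)/(61 - 64)) = -61 + 36*((-72 + 67)/(61 - 64)) = -61 + 36*(-5/(-3)) = -61 + 36*(-5*(-⅓)) = -61 + 36*(5/3) = -61 + 60 = -1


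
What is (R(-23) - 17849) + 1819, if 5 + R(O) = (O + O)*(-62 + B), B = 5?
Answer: -13413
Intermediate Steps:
R(O) = -5 - 114*O (R(O) = -5 + (O + O)*(-62 + 5) = -5 + (2*O)*(-57) = -5 - 114*O)
(R(-23) - 17849) + 1819 = ((-5 - 114*(-23)) - 17849) + 1819 = ((-5 + 2622) - 17849) + 1819 = (2617 - 17849) + 1819 = -15232 + 1819 = -13413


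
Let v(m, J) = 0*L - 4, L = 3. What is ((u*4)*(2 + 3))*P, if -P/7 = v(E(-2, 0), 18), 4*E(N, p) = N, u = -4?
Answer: -2240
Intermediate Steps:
E(N, p) = N/4
v(m, J) = -4 (v(m, J) = 0*3 - 4 = 0 - 4 = -4)
P = 28 (P = -7*(-4) = 28)
((u*4)*(2 + 3))*P = ((-4*4)*(2 + 3))*28 = -16*5*28 = -80*28 = -2240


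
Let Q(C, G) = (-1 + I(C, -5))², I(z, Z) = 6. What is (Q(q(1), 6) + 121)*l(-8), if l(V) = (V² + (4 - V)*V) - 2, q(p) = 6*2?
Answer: -4964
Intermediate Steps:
q(p) = 12
l(V) = -2 + V² + V*(4 - V) (l(V) = (V² + V*(4 - V)) - 2 = -2 + V² + V*(4 - V))
Q(C, G) = 25 (Q(C, G) = (-1 + 6)² = 5² = 25)
(Q(q(1), 6) + 121)*l(-8) = (25 + 121)*(-2 + 4*(-8)) = 146*(-2 - 32) = 146*(-34) = -4964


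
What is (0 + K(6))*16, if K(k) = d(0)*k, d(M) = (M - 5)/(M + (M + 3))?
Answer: -160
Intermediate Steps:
d(M) = (-5 + M)/(3 + 2*M) (d(M) = (-5 + M)/(M + (3 + M)) = (-5 + M)/(3 + 2*M))
K(k) = -5*k/3 (K(k) = ((-5 + 0)/(3 + 2*0))*k = (-5/(3 + 0))*k = (-5/3)*k = ((1/3)*(-5))*k = -5*k/3)
(0 + K(6))*16 = (0 - 5/3*6)*16 = (0 - 10)*16 = -10*16 = -160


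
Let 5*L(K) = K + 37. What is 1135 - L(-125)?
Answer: 5763/5 ≈ 1152.6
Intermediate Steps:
L(K) = 37/5 + K/5 (L(K) = (K + 37)/5 = (37 + K)/5 = 37/5 + K/5)
1135 - L(-125) = 1135 - (37/5 + (⅕)*(-125)) = 1135 - (37/5 - 25) = 1135 - 1*(-88/5) = 1135 + 88/5 = 5763/5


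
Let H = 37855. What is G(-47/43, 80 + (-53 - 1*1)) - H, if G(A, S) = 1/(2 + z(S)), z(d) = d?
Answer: -1059939/28 ≈ -37855.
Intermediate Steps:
G(A, S) = 1/(2 + S)
G(-47/43, 80 + (-53 - 1*1)) - H = 1/(2 + (80 + (-53 - 1*1))) - 1*37855 = 1/(2 + (80 + (-53 - 1))) - 37855 = 1/(2 + (80 - 54)) - 37855 = 1/(2 + 26) - 37855 = 1/28 - 37855 = -1059939/28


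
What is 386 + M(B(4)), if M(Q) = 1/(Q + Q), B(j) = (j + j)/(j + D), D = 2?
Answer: 3091/8 ≈ 386.38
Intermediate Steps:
B(j) = 2*j/(2 + j) (B(j) = (j + j)/(j + 2) = (2*j)/(2 + j) = 2*j/(2 + j))
M(Q) = 1/(2*Q)
386 + M(B(4)) = 386 + 1/(2*((2*4/(2 + 4)))) = 386 + 1/(2*((2*4/6))) = 386 + 1/(2*((2*4*(⅙)))) = 386 + 1/(2*(4/3)) = 386 + (½)*(¾) = 386 + 3/8 = 3091/8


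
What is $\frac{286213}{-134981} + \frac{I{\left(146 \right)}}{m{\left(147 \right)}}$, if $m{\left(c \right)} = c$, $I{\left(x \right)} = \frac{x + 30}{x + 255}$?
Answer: $- \frac{2406805865}{1136675001} \approx -2.1174$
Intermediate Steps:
$I{\left(x \right)} = \frac{30 + x}{255 + x}$
$\frac{286213}{-134981} + \frac{I{\left(146 \right)}}{m{\left(147 \right)}} = \frac{286213}{-134981} + \frac{\frac{1}{255 + 146} \left(30 + 146\right)}{147} = 286213 \left(- \frac{1}{134981}\right) + \frac{1}{401} \cdot 176 \cdot \frac{1}{147} = - \frac{286213}{134981} + \frac{1}{401} \cdot 176 \cdot \frac{1}{147} = - \frac{286213}{134981} + \frac{176}{401} \cdot \frac{1}{147} = - \frac{286213}{134981} + \frac{176}{58947} = - \frac{2406805865}{1136675001}$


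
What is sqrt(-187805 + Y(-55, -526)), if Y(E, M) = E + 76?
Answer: 2*I*sqrt(46946) ≈ 433.34*I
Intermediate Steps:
Y(E, M) = 76 + E
sqrt(-187805 + Y(-55, -526)) = sqrt(-187805 + (76 - 55)) = sqrt(-187805 + 21) = sqrt(-187784) = 2*I*sqrt(46946)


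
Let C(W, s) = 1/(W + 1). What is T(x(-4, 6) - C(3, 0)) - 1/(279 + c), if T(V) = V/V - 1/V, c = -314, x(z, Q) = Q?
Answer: 688/805 ≈ 0.85466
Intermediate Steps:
C(W, s) = 1/(1 + W)
T(V) = 1 - 1/V
T(x(-4, 6) - C(3, 0)) - 1/(279 + c) = (-1 + (6 - 1/(1 + 3)))/(6 - 1/(1 + 3)) - 1/(279 - 314) = (-1 + (6 - 1/4))/(6 - 1/4) - 1/(-35) = (-1 + (6 - 1*¼))/(6 - 1*¼) - 1*(-1/35) = (-1 + (6 - ¼))/(6 - ¼) + 1/35 = (-1 + 23/4)/(23/4) + 1/35 = (4/23)*(19/4) + 1/35 = 19/23 + 1/35 = 688/805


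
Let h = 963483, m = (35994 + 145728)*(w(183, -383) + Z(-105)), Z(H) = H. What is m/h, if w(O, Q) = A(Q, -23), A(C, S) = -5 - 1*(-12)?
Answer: -5936252/321161 ≈ -18.484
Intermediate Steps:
A(C, S) = 7 (A(C, S) = -5 + 12 = 7)
w(O, Q) = 7
m = -17808756 (m = (35994 + 145728)*(7 - 105) = 181722*(-98) = -17808756)
m/h = -17808756/963483 = -17808756*1/963483 = -5936252/321161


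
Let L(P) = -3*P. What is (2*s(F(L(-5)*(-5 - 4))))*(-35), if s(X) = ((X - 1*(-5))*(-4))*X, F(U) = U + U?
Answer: 20034000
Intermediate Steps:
F(U) = 2*U
s(X) = X*(-20 - 4*X) (s(X) = ((X + 5)*(-4))*X = ((5 + X)*(-4))*X = (-20 - 4*X)*X = X*(-20 - 4*X))
(2*s(F(L(-5)*(-5 - 4))))*(-35) = (2*(-4*2*((-3*(-5))*(-5 - 4))*(5 + 2*((-3*(-5))*(-5 - 4)))))*(-35) = (2*(-4*2*(15*(-9))*(5 + 2*(15*(-9)))))*(-35) = (2*(-4*2*(-135)*(5 + 2*(-135))))*(-35) = (2*(-4*(-270)*(5 - 270)))*(-35) = (2*(-4*(-270)*(-265)))*(-35) = (2*(-286200))*(-35) = -572400*(-35) = 20034000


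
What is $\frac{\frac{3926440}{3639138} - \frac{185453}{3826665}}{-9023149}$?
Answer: $- \frac{18257355551}{159865426969223805} \approx -1.142 \cdot 10^{-7}$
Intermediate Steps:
$\frac{\frac{3926440}{3639138} - \frac{185453}{3826665}}{-9023149} = \left(3926440 \cdot \frac{1}{3639138} - \frac{185453}{3826665}\right) \left(- \frac{1}{9023149}\right) = \left(\frac{1963220}{1819569} - \frac{185453}{3826665}\right) \left(- \frac{1}{9023149}\right) = \frac{2391713577181}{2320960335795} \left(- \frac{1}{9023149}\right) = - \frac{18257355551}{159865426969223805}$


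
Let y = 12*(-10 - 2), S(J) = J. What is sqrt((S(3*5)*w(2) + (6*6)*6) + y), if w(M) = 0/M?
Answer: 6*sqrt(2) ≈ 8.4853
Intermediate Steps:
w(M) = 0
y = -144 (y = 12*(-12) = -144)
sqrt((S(3*5)*w(2) + (6*6)*6) + y) = sqrt(((3*5)*0 + (6*6)*6) - 144) = sqrt((15*0 + 36*6) - 144) = sqrt((0 + 216) - 144) = sqrt(216 - 144) = sqrt(72) = 6*sqrt(2)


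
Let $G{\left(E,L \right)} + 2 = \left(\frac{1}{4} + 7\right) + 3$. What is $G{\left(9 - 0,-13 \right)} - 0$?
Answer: $\frac{33}{4} \approx 8.25$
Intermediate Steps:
$G{\left(E,L \right)} = \frac{33}{4}$ ($G{\left(E,L \right)} = -2 + \left(\left(\frac{1}{4} + 7\right) + 3\right) = -2 + \left(\frac{29}{4} + 3\right) = -2 + \frac{41}{4} = \frac{33}{4}$)
$G{\left(9 - 0,-13 \right)} - 0 = \frac{33}{4} - 0 = \frac{33}{4} + \left(-6 + 6\right) = \frac{33}{4} + 0 = \frac{33}{4}$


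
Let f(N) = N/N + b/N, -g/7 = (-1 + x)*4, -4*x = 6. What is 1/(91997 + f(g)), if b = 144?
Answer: 35/3220002 ≈ 1.0870e-5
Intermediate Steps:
x = -3/2 (x = -¼*6 = -3/2 ≈ -1.5000)
g = 70 (g = -7*(-1 - 3/2)*4 = -(-35)*4/2 = -7*(-10) = 70)
f(N) = 1 + 144/N (f(N) = N/N + 144/N = 1 + 144/N)
1/(91997 + f(g)) = 1/(91997 + (144 + 70)/70) = 1/(91997 + (1/70)*214) = 1/(91997 + 107/35) = 1/(3220002/35) = 35/3220002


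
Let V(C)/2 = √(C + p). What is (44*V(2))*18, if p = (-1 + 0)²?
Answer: 1584*√3 ≈ 2743.6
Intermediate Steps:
p = 1 (p = (-1)² = 1)
V(C) = 2*√(1 + C) (V(C) = 2*√(C + 1) = 2*√(1 + C))
(44*V(2))*18 = (44*(2*√(1 + 2)))*18 = (44*(2*√3))*18 = (88*√3)*18 = 1584*√3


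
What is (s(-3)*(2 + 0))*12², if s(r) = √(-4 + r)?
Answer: 288*I*√7 ≈ 761.98*I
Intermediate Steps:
(s(-3)*(2 + 0))*12² = (√(-4 - 3)*(2 + 0))*12² = (√(-7)*2)*144 = ((I*√7)*2)*144 = (2*I*√7)*144 = 288*I*√7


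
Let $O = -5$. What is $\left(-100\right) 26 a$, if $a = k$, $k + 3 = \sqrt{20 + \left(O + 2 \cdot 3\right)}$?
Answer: $7800 - 2600 \sqrt{21} \approx -4114.7$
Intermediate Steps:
$k = -3 + \sqrt{21}$ ($k = -3 + \sqrt{20 + \left(-5 + 2 \cdot 3\right)} = -3 + \sqrt{20 + \left(-5 + 6\right)} = -3 + \sqrt{20 + 1} = -3 + \sqrt{21} \approx 1.5826$)
$a = -3 + \sqrt{21} \approx 1.5826$
$\left(-100\right) 26 a = \left(-100\right) 26 \left(-3 + \sqrt{21}\right) = - 2600 \left(-3 + \sqrt{21}\right) = 7800 - 2600 \sqrt{21}$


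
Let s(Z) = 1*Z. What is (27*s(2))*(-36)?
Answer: -1944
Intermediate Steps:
s(Z) = Z
(27*s(2))*(-36) = (27*2)*(-36) = 54*(-36) = -1944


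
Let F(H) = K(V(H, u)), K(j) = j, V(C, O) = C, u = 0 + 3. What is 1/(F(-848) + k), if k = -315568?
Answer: -1/316416 ≈ -3.1604e-6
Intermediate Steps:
u = 3
F(H) = H
1/(F(-848) + k) = 1/(-848 - 315568) = 1/(-316416) = -1/316416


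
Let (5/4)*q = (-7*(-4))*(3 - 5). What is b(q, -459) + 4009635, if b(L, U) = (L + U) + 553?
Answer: 20048421/5 ≈ 4.0097e+6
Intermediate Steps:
q = -224/5 (q = 4*((-7*(-4))*(3 - 5))/5 = 4*(28*(-2))/5 = (⅘)*(-56) = -224/5 ≈ -44.800)
b(L, U) = 553 + L + U
b(q, -459) + 4009635 = (553 - 224/5 - 459) + 4009635 = 246/5 + 4009635 = 20048421/5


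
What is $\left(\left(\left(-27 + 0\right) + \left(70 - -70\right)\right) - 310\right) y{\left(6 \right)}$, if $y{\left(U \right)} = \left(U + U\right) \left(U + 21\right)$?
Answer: $-63828$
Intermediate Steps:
$y{\left(U \right)} = 2 U \left(21 + U\right)$
$\left(\left(\left(-27 + 0\right) + \left(70 - -70\right)\right) - 310\right) y{\left(6 \right)} = \left(\left(\left(-27 + 0\right) + \left(70 - -70\right)\right) - 310\right) 2 \cdot 6 \left(21 + 6\right) = \left(\left(-27 + \left(70 + 70\right)\right) - 310\right) 2 \cdot 6 \cdot 27 = \left(\left(-27 + 140\right) - 310\right) 324 = \left(113 - 310\right) 324 = \left(-197\right) 324 = -63828$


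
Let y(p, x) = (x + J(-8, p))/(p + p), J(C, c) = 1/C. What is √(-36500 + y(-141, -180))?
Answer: I*√11610300819/564 ≈ 191.05*I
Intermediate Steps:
y(p, x) = (-⅛ + x)/(2*p) (y(p, x) = (x + 1/(-8))/(p + p) = (x - ⅛)/((2*p)) = (-⅛ + x)*(1/(2*p)) = (-⅛ + x)/(2*p))
√(-36500 + y(-141, -180)) = √(-36500 + (1/16)*(-1 + 8*(-180))/(-141)) = √(-36500 + (1/16)*(-1/141)*(-1 - 1440)) = √(-36500 + (1/16)*(-1/141)*(-1441)) = √(-36500 + 1441/2256) = √(-82342559/2256) = I*√11610300819/564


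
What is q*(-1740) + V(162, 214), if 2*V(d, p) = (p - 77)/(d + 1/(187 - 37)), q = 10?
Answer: -422827125/24301 ≈ -17400.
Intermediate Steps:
V(d, p) = (-77 + p)/(2*(1/150 + d)) (V(d, p) = ((p - 77)/(d + 1/(187 - 37)))/2 = ((-77 + p)/(d + 1/150))/2 = ((-77 + p)/(1/150 + d))/2 = (-77 + p)/(2*(1/150 + d)))
q*(-1740) + V(162, 214) = 10*(-1740) + 75*(-77 + 214)/(1 + 150*162) = -17400 + 75*137/(1 + 24300) = -17400 + 75*137/24301 = -17400 + 75*(1/24301)*137 = -17400 + 10275/24301 = -422827125/24301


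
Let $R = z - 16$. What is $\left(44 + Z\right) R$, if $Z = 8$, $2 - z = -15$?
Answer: $52$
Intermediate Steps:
$z = 17$ ($z = 2 - -15 = 2 + 15 = 17$)
$R = 1$ ($R = 17 - 16 = 1$)
$\left(44 + Z\right) R = \left(44 + 8\right) 1 = 52 \cdot 1 = 52$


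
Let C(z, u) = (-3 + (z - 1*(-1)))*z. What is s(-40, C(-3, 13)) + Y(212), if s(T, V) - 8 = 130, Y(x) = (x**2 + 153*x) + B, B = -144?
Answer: 77374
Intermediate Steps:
Y(x) = -144 + x**2 + 153*x (Y(x) = (x**2 + 153*x) - 144 = -144 + x**2 + 153*x)
C(z, u) = z*(-2 + z) (C(z, u) = (-3 + (z + 1))*z = (-3 + (1 + z))*z = (-2 + z)*z = z*(-2 + z))
s(T, V) = 138 (s(T, V) = 8 + 130 = 138)
s(-40, C(-3, 13)) + Y(212) = 138 + (-144 + 212**2 + 153*212) = 138 + (-144 + 44944 + 32436) = 138 + 77236 = 77374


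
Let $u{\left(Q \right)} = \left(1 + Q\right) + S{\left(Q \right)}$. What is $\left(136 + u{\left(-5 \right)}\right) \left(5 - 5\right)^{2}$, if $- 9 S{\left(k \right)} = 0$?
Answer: $0$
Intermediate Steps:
$S{\left(k \right)} = 0$ ($S{\left(k \right)} = \left(- \frac{1}{9}\right) 0 = 0$)
$u{\left(Q \right)} = 1 + Q$ ($u{\left(Q \right)} = \left(1 + Q\right) + 0 = 1 + Q$)
$\left(136 + u{\left(-5 \right)}\right) \left(5 - 5\right)^{2} = \left(136 + \left(1 - 5\right)\right) \left(5 - 5\right)^{2} = \left(136 - 4\right) 0^{2} = 132 \cdot 0 = 0$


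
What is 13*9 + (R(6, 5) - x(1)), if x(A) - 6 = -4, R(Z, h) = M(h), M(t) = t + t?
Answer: 125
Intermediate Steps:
M(t) = 2*t
R(Z, h) = 2*h
x(A) = 2 (x(A) = 6 - 4 = 2)
13*9 + (R(6, 5) - x(1)) = 13*9 + (2*5 - 1*2) = 117 + (10 - 2) = 117 + 8 = 125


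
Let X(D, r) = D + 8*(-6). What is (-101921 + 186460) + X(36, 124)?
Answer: 84527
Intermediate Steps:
X(D, r) = -48 + D (X(D, r) = D - 48 = -48 + D)
(-101921 + 186460) + X(36, 124) = (-101921 + 186460) + (-48 + 36) = 84539 - 12 = 84527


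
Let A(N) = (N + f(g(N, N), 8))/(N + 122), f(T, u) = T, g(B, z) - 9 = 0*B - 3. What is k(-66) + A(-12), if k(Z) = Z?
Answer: -3633/55 ≈ -66.055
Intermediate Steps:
g(B, z) = 6 (g(B, z) = 9 + (0*B - 3) = 9 + (0 - 3) = 9 - 3 = 6)
A(N) = (6 + N)/(122 + N) (A(N) = (N + 6)/(N + 122) = (6 + N)/(122 + N))
k(-66) + A(-12) = -66 + (6 - 12)/(122 - 12) = -66 - 6/110 = -66 + (1/110)*(-6) = -66 - 3/55 = -3633/55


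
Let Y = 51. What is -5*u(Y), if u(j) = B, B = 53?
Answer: -265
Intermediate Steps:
u(j) = 53
-5*u(Y) = -5*53 = -265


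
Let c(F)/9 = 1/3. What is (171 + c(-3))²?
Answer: 30276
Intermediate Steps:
c(F) = 3 (c(F) = 9/3 = 9*(⅓) = 3)
(171 + c(-3))² = (171 + 3)² = 174² = 30276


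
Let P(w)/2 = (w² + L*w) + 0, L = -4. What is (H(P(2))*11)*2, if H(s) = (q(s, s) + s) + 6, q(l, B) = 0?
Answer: -44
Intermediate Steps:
P(w) = -8*w + 2*w² (P(w) = 2*((w² - 4*w) + 0) = 2*(w² - 4*w) = -8*w + 2*w²)
H(s) = 6 + s (H(s) = (0 + s) + 6 = s + 6 = 6 + s)
(H(P(2))*11)*2 = ((6 + 2*2*(-4 + 2))*11)*2 = ((6 + 2*2*(-2))*11)*2 = ((6 - 8)*11)*2 = -2*11*2 = -22*2 = -44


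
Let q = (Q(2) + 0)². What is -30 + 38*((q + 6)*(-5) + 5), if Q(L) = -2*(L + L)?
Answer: -13140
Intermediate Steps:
Q(L) = -4*L
q = 64 (q = (-4*2 + 0)² = (-8 + 0)² = (-8)² = 64)
-30 + 38*((q + 6)*(-5) + 5) = -30 + 38*((64 + 6)*(-5) + 5) = -30 + 38*(70*(-5) + 5) = -30 + 38*(-350 + 5) = -30 + 38*(-345) = -30 - 13110 = -13140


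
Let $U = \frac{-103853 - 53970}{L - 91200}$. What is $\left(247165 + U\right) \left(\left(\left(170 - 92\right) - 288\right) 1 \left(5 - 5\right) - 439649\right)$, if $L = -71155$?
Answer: $- \frac{17642512665499302}{162355} \approx -1.0867 \cdot 10^{11}$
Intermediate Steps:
$U = \frac{157823}{162355}$ ($U = \frac{-103853 - 53970}{-71155 - 91200} = - \frac{157823}{-162355} = \left(-157823\right) \left(- \frac{1}{162355}\right) = \frac{157823}{162355} \approx 0.97209$)
$\left(247165 + U\right) \left(\left(\left(170 - 92\right) - 288\right) 1 \left(5 - 5\right) - 439649\right) = \left(247165 + \frac{157823}{162355}\right) \left(\left(\left(170 - 92\right) - 288\right) 1 \left(5 - 5\right) - 439649\right) = \frac{40128631398 \left(\left(78 - 288\right) 1 \cdot 0 - 439649\right)}{162355} = \frac{40128631398 \left(\left(-210\right) 0 - 439649\right)}{162355} = \frac{40128631398 \left(0 - 439649\right)}{162355} = \frac{40128631398}{162355} \left(-439649\right) = - \frac{17642512665499302}{162355}$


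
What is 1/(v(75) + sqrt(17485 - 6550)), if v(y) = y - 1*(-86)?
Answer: 161/14986 - 27*sqrt(15)/14986 ≈ 0.0037655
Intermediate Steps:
v(y) = 86 + y (v(y) = y + 86 = 86 + y)
1/(v(75) + sqrt(17485 - 6550)) = 1/((86 + 75) + sqrt(17485 - 6550)) = 1/(161 + sqrt(10935)) = 1/(161 + 27*sqrt(15))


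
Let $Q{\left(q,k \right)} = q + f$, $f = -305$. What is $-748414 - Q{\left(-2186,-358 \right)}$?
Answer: $-745923$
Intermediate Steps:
$Q{\left(q,k \right)} = -305 + q$ ($Q{\left(q,k \right)} = q - 305 = -305 + q$)
$-748414 - Q{\left(-2186,-358 \right)} = -748414 - \left(-305 - 2186\right) = -748414 - -2491 = -748414 + 2491 = -745923$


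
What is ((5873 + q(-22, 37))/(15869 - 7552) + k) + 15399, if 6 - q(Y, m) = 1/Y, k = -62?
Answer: 2806401577/182974 ≈ 15338.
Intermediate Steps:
q(Y, m) = 6 - 1/Y
((5873 + q(-22, 37))/(15869 - 7552) + k) + 15399 = ((5873 + (6 - 1/(-22)))/(15869 - 7552) - 62) + 15399 = ((5873 + (6 - 1*(-1/22)))/8317 - 62) + 15399 = ((5873 + (6 + 1/22))*(1/8317) - 62) + 15399 = ((5873 + 133/22)*(1/8317) - 62) + 15399 = ((129339/22)*(1/8317) - 62) + 15399 = (129339/182974 - 62) + 15399 = -11215049/182974 + 15399 = 2806401577/182974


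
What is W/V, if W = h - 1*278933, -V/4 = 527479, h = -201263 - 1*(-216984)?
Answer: 65803/527479 ≈ 0.12475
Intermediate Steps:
h = 15721 (h = -201263 + 216984 = 15721)
V = -2109916 (V = -4*527479 = -2109916)
W = -263212 (W = 15721 - 1*278933 = 15721 - 278933 = -263212)
W/V = -263212/(-2109916) = -263212*(-1/2109916) = 65803/527479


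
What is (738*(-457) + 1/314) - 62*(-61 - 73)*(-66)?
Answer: -278076515/314 ≈ -8.8559e+5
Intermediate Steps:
(738*(-457) + 1/314) - 62*(-61 - 73)*(-66) = (-337266 + 1/314) - 62*(-134)*(-66) = -105901523/314 + 8308*(-66) = -105901523/314 - 548328 = -278076515/314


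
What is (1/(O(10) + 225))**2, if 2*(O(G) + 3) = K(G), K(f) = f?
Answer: 1/51529 ≈ 1.9407e-5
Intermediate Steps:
O(G) = -3 + G/2
(1/(O(10) + 225))**2 = (1/((-3 + (1/2)*10) + 225))**2 = (1/((-3 + 5) + 225))**2 = (1/(2 + 225))**2 = (1/227)**2 = 1/51529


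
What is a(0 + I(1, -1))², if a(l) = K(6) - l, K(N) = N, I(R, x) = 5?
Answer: 1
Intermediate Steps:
a(l) = 6 - l
a(0 + I(1, -1))² = (6 - (0 + 5))² = (6 - 1*5)² = (6 - 5)² = 1² = 1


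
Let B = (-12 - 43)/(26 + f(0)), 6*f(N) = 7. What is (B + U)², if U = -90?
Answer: 225000000/26569 ≈ 8468.5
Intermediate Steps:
f(N) = 7/6 (f(N) = (⅙)*7 = 7/6)
B = -330/163 (B = (-12 - 43)/(26 + 7/6) = -55/163/6 = -55*6/163 = -330/163 ≈ -2.0245)
(B + U)² = (-330/163 - 90)² = (-15000/163)² = 225000000/26569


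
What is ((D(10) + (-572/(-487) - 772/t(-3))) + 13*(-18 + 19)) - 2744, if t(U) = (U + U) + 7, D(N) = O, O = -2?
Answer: -1706363/487 ≈ -3503.8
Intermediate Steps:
D(N) = -2
t(U) = 7 + 2*U (t(U) = 2*U + 7 = 7 + 2*U)
((D(10) + (-572/(-487) - 772/t(-3))) + 13*(-18 + 19)) - 2744 = ((-2 + (-572/(-487) - 772/(7 + 2*(-3)))) + 13*(-18 + 19)) - 2744 = ((-2 + (-572*(-1/487) - 772/(7 - 6))) + 13*1) - 2744 = ((-2 + (572/487 - 772/1)) + 13) - 2744 = ((-2 + (572/487 - 772*1)) + 13) - 2744 = ((-2 + (572/487 - 772)) + 13) - 2744 = ((-2 - 375392/487) + 13) - 2744 = (-376366/487 + 13) - 2744 = -370035/487 - 2744 = -1706363/487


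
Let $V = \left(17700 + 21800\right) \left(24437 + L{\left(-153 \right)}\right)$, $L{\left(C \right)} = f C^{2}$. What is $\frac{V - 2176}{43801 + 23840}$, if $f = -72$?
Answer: $- \frac{21869978892}{22547} \approx -9.6997 \cdot 10^{5}$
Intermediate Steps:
$L{\left(C \right)} = - 72 C^{2}$
$V = -65609934500$ ($V = \left(17700 + 21800\right) \left(24437 - 72 \left(-153\right)^{2}\right) = 39500 \left(24437 - 1685448\right) = 39500 \left(-1661011\right) = -65609934500$)
$\frac{V - 2176}{43801 + 23840} = \frac{-65609934500 - 2176}{43801 + 23840} = \frac{-65609934500 - 2176}{67641} = \left(-65609934500 - 2176\right) \frac{1}{67641} = \left(-65609936676\right) \frac{1}{67641} = - \frac{21869978892}{22547}$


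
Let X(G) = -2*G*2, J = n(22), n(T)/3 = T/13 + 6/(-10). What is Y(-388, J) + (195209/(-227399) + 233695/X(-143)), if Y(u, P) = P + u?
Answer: 1358437263/59123740 ≈ 22.976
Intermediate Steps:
n(T) = -9/5 + 3*T/13 (n(T) = 3*(T/13 + 6/(-10)) = 3*(T*(1/13) + 6*(-1/10)) = 3*(T/13 - 3/5) = 3*(-3/5 + T/13) = -9/5 + 3*T/13)
J = 213/65 (J = -9/5 + (3/13)*22 = -9/5 + 66/13 = 213/65 ≈ 3.2769)
X(G) = -4*G
Y(-388, J) + (195209/(-227399) + 233695/X(-143)) = (213/65 - 388) + (195209/(-227399) + 233695/((-4*(-143)))) = -25007/65 + (195209*(-1/227399) + 233695/572) = -25007/65 + (-195209/227399 + 233695*(1/572)) = -25007/65 + (-195209/227399 + 21245/52) = -25007/65 + 4820940887/11824748 = 1358437263/59123740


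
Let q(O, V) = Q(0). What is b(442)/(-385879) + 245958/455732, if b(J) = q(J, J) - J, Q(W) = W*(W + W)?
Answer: 3658133101/6763746478 ≈ 0.54084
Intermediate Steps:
Q(W) = 2*W² (Q(W) = W*(2*W) = 2*W²)
q(O, V) = 0 (q(O, V) = 2*0² = 2*0 = 0)
b(J) = -J (b(J) = 0 - J = -J)
b(442)/(-385879) + 245958/455732 = -1*442/(-385879) + 245958/455732 = -442*(-1/385879) + 245958*(1/455732) = 34/29683 + 122979/227866 = 3658133101/6763746478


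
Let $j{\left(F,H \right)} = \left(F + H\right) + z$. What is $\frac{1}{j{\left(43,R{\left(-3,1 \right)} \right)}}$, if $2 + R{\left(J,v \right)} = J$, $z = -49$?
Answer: $- \frac{1}{11} \approx -0.090909$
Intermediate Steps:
$R{\left(J,v \right)} = -2 + J$
$j{\left(F,H \right)} = -49 + F + H$ ($j{\left(F,H \right)} = \left(F + H\right) - 49 = -49 + F + H$)
$\frac{1}{j{\left(43,R{\left(-3,1 \right)} \right)}} = \frac{1}{-49 + 43 - 5} = \frac{1}{-11} = - \frac{1}{11}$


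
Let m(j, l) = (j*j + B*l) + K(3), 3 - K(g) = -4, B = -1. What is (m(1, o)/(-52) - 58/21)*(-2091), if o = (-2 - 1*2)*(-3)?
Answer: 510901/91 ≈ 5614.3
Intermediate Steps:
K(g) = 7 (K(g) = 3 - 1*(-4) = 3 + 4 = 7)
o = 12 (o = (-2 - 2)*(-3) = -4*(-3) = 12)
m(j, l) = 7 + j² - l (m(j, l) = (j*j - l) + 7 = (j² - l) + 7 = 7 + j² - l)
(m(1, o)/(-52) - 58/21)*(-2091) = ((7 + 1² - 1*12)/(-52) - 58/21)*(-2091) = ((7 + 1 - 12)*(-1/52) - 58*1/21)*(-2091) = (-4*(-1/52) - 58/21)*(-2091) = (1/13 - 58/21)*(-2091) = -733/273*(-2091) = 510901/91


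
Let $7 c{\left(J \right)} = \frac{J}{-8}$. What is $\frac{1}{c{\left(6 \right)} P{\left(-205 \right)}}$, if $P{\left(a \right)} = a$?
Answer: $\frac{28}{615} \approx 0.045528$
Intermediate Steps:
$c{\left(J \right)} = - \frac{J}{56}$ ($c{\left(J \right)} = \frac{J \frac{1}{-8}}{7} = \frac{J \left(- \frac{1}{8}\right)}{7} = \frac{\left(- \frac{1}{8}\right) J}{7} = - \frac{J}{56}$)
$\frac{1}{c{\left(6 \right)} P{\left(-205 \right)}} = \frac{1}{\left(- \frac{1}{56}\right) 6 \left(-205\right)} = \frac{1}{\left(- \frac{3}{28}\right) \left(-205\right)} = \frac{1}{\frac{615}{28}} = \frac{28}{615}$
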